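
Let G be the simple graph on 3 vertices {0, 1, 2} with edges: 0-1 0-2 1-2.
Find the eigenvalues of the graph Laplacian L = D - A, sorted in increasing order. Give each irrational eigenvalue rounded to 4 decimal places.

[0, 3, 3]

With the vertex order [0, 1, 2], the degrees are [2, 2, 2], giving D = diag(2, 2, 2) and L = D - A. L is symmetric positive semidefinite, so every eigenvalue is real and nonnegative. The single zero eigenvalue shows the graph is connected. By the matrix-tree theorem the graph has (1/3) * product of the nonzero eigenvalues = 3 spanning trees.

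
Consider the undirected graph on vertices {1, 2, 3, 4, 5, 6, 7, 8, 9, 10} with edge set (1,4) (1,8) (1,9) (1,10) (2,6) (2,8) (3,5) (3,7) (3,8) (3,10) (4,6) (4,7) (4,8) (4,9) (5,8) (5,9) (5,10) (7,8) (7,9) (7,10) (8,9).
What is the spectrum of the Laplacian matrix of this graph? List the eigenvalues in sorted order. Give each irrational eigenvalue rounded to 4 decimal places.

Reading degrees in the order [1, 2, 3, 4, 5, 6, 7, 8, 9, 10] gives [4, 2, 4, 5, 4, 2, 5, 7, 5, 4]; set D = diag(4, 2, 4, 5, 4, 2, 5, 7, 5, 4) and form L = D - A. Diagonalising L (or applying a numerical eigensolver to the 10x10 matrix) gives the spectrum above. By the matrix-tree theorem the graph has (1/10) * product of the nonzero eigenvalues = 28100 spanning trees.

[0, 1.0177, 2.6240, 3.1012, 4.0974, 4.2973, 5.2520, 6.3104, 7.0352, 8.2648]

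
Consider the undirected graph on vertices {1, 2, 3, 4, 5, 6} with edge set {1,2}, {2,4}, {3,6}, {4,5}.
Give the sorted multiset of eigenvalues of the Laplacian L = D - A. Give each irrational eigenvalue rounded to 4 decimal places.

[0, 0, 0.5858, 2, 2, 3.4142]

Reading degrees in the order [1, 2, 3, 4, 5, 6] gives [1, 2, 1, 2, 1, 1]; set D = diag(1, 2, 1, 2, 1, 1) and form L = D - A. Since every row of L sums to 0, the all-ones vector is in the kernel and 0 is an eigenvalue. The 2 zero eigenvalues correspond to the 2 connected components. There are 2 zeros in the spectrum, matching the 2 components. The largest eigenvalue, 3.4142, is at most the vertex count 6.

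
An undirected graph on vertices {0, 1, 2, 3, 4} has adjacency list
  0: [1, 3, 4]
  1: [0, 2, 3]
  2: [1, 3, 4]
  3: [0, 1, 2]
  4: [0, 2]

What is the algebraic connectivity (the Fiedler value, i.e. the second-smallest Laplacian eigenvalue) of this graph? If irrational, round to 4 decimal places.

With the vertex order [0, 1, 2, 3, 4], the degrees are [3, 3, 3, 3, 2], giving D = diag(3, 3, 3, 3, 2) and L = D - A. The sorted Laplacian eigenvalues are [0, 2, 3, 4, 5]; the algebraic connectivity is the second entry, 2. By the matrix-tree theorem the graph has (1/5) * product of the nonzero eigenvalues = 24 spanning trees.

2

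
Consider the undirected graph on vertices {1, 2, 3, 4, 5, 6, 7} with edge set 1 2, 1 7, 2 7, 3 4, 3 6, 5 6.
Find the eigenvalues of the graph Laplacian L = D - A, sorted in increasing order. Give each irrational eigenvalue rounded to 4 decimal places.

[0, 0, 0.5858, 2, 3, 3, 3.4142]

Reading degrees in the order [1, 2, 3, 4, 5, 6, 7] gives [2, 2, 2, 1, 1, 2, 2]; set D = diag(2, 2, 2, 1, 1, 2, 2) and form L = D - A. L is symmetric positive semidefinite, so every eigenvalue is real and nonnegative. The 2 zero eigenvalues correspond to the 2 connected components. The eigenvalues sum to 12, which equals trace(L) = 2|E|. There are 2 zeros in the spectrum, matching the 2 components.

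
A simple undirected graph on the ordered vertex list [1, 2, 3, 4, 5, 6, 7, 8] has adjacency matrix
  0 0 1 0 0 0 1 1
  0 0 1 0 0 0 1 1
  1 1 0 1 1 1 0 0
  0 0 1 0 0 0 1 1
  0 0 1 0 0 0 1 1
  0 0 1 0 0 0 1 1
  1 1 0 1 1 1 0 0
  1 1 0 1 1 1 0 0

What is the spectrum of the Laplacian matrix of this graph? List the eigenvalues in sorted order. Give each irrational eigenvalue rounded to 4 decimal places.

With the vertex order [1, 2, 3, 4, 5, 6, 7, 8], the degrees are [3, 3, 5, 3, 3, 3, 5, 5], giving D = diag(3, 3, 5, 3, 3, 3, 5, 5) and L = D - A. Since every row of L sums to 0, the all-ones vector is in the kernel and 0 is an eigenvalue. The single zero eigenvalue shows the graph is connected. The eigenvalues sum to 30, which equals trace(L) = 2|E|. By the matrix-tree theorem the graph has (1/8) * product of the nonzero eigenvalues = 2025 spanning trees.

[0, 3, 3, 3, 3, 5, 5, 8]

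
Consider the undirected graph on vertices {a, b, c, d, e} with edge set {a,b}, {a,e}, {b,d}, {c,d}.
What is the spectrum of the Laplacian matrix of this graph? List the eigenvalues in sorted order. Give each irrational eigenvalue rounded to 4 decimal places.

[0, 0.3820, 1.3820, 2.6180, 3.6180]

With the vertex order [a, b, c, d, e], the degrees are [2, 2, 1, 2, 1], giving D = diag(2, 2, 1, 2, 1) and L = D - A. The multiplicity of 0 as a Laplacian eigenvalue equals the number of connected components. There is one zero in the spectrum, matching the 1 component.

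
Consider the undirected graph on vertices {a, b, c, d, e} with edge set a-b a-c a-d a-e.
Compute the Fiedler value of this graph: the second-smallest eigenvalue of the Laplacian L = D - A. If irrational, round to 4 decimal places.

1

Each diagonal entry of L is the vertex degree and each off-diagonal entry is -1 where an edge is present, 0 otherwise; in the order [a, b, c, d, e] the diagonal is [4, 1, 1, 1, 1]. The smallest Laplacian eigenvalue is always 0. The next one, lambda_2 = 1, measures how hard the graph is to disconnect: larger values mean better connectivity.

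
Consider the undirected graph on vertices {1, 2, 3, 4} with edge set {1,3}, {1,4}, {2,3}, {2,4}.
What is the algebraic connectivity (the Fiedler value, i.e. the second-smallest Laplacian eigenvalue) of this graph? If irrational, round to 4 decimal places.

With the vertex order [1, 2, 3, 4], the degrees are [2, 2, 2, 2], giving D = diag(2, 2, 2, 2) and L = D - A. The sorted Laplacian eigenvalues are [0, 2, 2, 4]; the algebraic connectivity is the second entry, 2. The largest eigenvalue, 4, is at most the vertex count 4.

2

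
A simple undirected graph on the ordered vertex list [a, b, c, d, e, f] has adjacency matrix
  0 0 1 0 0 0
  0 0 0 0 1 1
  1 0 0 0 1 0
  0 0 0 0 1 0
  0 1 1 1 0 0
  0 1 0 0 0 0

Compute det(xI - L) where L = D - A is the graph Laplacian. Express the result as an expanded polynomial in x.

With the vertex order [a, b, c, d, e, f], the degrees are [1, 2, 2, 1, 3, 1], giving D = diag(1, 2, 2, 1, 3, 1) and L = D - A. Computing det(xI - L) by cofactor expansion (or equivalently via sum-over-permutations) gives x^6 - 10x^5 + 35x^4 - 52x^3 + 31x^2 - 6x. The constant term is 0 because L is singular (the all-ones vector lies in its kernel). The largest eigenvalue, 4.3028, is at most the vertex count 6.

x^6 - 10x^5 + 35x^4 - 52x^3 + 31x^2 - 6x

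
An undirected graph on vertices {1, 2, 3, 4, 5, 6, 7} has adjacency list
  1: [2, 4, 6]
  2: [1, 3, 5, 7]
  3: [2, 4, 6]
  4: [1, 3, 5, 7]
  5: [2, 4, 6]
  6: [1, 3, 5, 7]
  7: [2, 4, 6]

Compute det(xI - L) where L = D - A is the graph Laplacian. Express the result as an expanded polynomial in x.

x^7 - 24x^6 + 234x^5 - 1192x^4 + 3357x^3 - 4968x^2 + 3024x

Each diagonal entry of L is the vertex degree and each off-diagonal entry is -1 where an edge is present, 0 otherwise; in the order [1, 2, 3, 4, 5, 6, 7] the diagonal is [3, 4, 3, 4, 3, 4, 3]. Computing det(xI - L) by cofactor expansion (or equivalently via sum-over-permutations) gives x^7 - 24x^6 + 234x^5 - 1192x^4 + 3357x^3 - 4968x^2 + 3024x. The constant term is 0 because L is singular (the all-ones vector lies in its kernel). There is one zero in the spectrum, matching the 1 component. The eigenvalues sum to 24, which equals trace(L) = 2|E|.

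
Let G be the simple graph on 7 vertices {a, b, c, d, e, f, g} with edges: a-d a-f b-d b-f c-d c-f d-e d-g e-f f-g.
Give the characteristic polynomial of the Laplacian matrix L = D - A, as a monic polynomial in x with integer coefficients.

With the vertex order [a, b, c, d, e, f, g], the degrees are [2, 2, 2, 5, 2, 5, 2], giving D = diag(2, 2, 2, 5, 2, 5, 2) and L = D - A. Computing det(xI - L) by cofactor expansion (or equivalently via sum-over-permutations) gives x^7 - 20x^6 + 155x^5 - 600x^4 + 1240x^3 - 1312x^2 + 560x. The constant term is 0 because L is singular (the all-ones vector lies in its kernel).

x^7 - 20x^6 + 155x^5 - 600x^4 + 1240x^3 - 1312x^2 + 560x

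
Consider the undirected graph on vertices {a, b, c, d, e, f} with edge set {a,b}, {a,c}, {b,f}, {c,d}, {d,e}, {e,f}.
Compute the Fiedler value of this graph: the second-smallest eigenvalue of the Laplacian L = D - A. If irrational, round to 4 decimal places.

Reading degrees in the order [a, b, c, d, e, f] gives [2, 2, 2, 2, 2, 2]; set D = diag(2, 2, 2, 2, 2, 2) and form L = D - A. The sorted Laplacian eigenvalues are [0, 1, 1, 3, 3, 4]; the algebraic connectivity is the second entry, 1.

1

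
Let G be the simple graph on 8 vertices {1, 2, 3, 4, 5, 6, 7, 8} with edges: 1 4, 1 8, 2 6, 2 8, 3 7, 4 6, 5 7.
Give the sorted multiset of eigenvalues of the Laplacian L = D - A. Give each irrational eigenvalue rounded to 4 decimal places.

Each diagonal entry of L is the vertex degree and each off-diagonal entry is -1 where an edge is present, 0 otherwise; in the order [1, 2, 3, 4, 5, 6, 7, 8] the diagonal is [2, 2, 1, 2, 1, 2, 2, 2]. The multiplicity of 0 as a Laplacian eigenvalue equals the number of connected components. The 2 zero eigenvalues correspond to the 2 connected components. The eigenvalues sum to 14, which equals trace(L) = 2|E|.

[0, 0, 1, 1.3820, 1.3820, 3, 3.6180, 3.6180]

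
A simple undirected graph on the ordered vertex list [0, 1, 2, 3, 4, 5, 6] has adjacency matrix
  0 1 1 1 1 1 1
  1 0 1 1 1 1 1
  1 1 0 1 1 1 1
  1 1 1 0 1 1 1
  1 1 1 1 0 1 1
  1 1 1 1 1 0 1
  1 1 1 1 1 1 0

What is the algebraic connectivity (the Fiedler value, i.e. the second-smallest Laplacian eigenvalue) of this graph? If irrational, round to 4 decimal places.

7

Each diagonal entry of L is the vertex degree and each off-diagonal entry is -1 where an edge is present, 0 otherwise; in the order [0, 1, 2, 3, 4, 5, 6] the diagonal is [6, 6, 6, 6, 6, 6, 6]. The smallest Laplacian eigenvalue is always 0. The next one, lambda_2 = 7, measures how hard the graph is to disconnect: larger values mean better connectivity. The eigenvalues sum to 42, which equals trace(L) = 2|E|.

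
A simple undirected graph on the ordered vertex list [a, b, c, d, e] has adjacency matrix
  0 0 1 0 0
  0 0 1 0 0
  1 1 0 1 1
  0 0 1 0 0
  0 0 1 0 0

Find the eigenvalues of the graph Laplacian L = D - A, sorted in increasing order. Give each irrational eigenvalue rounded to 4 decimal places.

Each diagonal entry of L is the vertex degree and each off-diagonal entry is -1 where an edge is present, 0 otherwise; in the order [a, b, c, d, e] the diagonal is [1, 1, 4, 1, 1]. Since every row of L sums to 0, the all-ones vector is in the kernel and 0 is an eigenvalue. The single zero eigenvalue shows the graph is connected.

[0, 1, 1, 1, 5]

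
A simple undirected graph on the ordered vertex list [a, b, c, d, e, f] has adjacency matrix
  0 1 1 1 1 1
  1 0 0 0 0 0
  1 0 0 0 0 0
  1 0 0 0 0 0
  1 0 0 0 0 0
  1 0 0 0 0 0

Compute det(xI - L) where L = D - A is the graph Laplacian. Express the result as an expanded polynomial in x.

x^6 - 10x^5 + 30x^4 - 40x^3 + 25x^2 - 6x

Reading degrees in the order [a, b, c, d, e, f] gives [5, 1, 1, 1, 1, 1]; set D = diag(5, 1, 1, 1, 1, 1) and form L = D - A. Computing det(xI - L) by cofactor expansion (or equivalently via sum-over-permutations) gives x^6 - 10x^5 + 30x^4 - 40x^3 + 25x^2 - 6x. Since p(0) = det(-L) = 0, x divides p(x).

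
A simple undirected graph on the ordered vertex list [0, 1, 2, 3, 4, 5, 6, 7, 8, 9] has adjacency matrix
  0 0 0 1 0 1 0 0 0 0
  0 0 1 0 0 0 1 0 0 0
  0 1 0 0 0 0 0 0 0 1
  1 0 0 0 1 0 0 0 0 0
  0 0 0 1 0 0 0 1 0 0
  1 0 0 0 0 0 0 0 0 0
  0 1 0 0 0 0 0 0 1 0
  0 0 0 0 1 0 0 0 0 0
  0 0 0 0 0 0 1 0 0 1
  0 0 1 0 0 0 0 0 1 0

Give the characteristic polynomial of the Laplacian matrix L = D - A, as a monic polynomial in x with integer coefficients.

Reading degrees in the order [0, 1, 2, 3, 4, 5, 6, 7, 8, 9] gives [2, 2, 2, 2, 2, 1, 2, 1, 2, 2]; set D = diag(2, 2, 2, 2, 2, 1, 2, 1, 2, 2) and form L = D - A. Computing det(xI - L) by cofactor expansion (or equivalently via sum-over-permutations) gives x^10 - 18x^9 + 136x^8 - 560x^7 + 1365x^6 - 2000x^5 + 1700x^4 - 750x^3 + 125x^2. The constant term is 0 because L is singular (the all-ones vector lies in its kernel). The largest eigenvalue, 3.6180, is at most the vertex count 10.

x^10 - 18x^9 + 136x^8 - 560x^7 + 1365x^6 - 2000x^5 + 1700x^4 - 750x^3 + 125x^2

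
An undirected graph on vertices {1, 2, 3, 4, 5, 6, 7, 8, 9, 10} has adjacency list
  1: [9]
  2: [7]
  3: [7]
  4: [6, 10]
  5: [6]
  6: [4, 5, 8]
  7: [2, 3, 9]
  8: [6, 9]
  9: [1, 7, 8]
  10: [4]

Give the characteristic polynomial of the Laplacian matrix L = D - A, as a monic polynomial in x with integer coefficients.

With the vertex order [1, 2, 3, 4, 5, 6, 7, 8, 9, 10], the degrees are [1, 1, 1, 2, 1, 3, 3, 2, 3, 1], giving D = diag(1, 1, 1, 2, 1, 3, 3, 2, 3, 1) and L = D - A. L has integer entries, so p(x) = det(xI - L) has integer coefficients. Expanding the determinant yields x^10 - 18x^9 + 133x^8 - 524x^7 + 1200x^6 - 1638x^5 + 1317x^4 - 592x^3 + 131x^2 - 10x. Since p(0) = det(-L) = 0, x divides p(x). The eigenvalues sum to 18, which equals trace(L) = 2|E|.

x^10 - 18x^9 + 133x^8 - 524x^7 + 1200x^6 - 1638x^5 + 1317x^4 - 592x^3 + 131x^2 - 10x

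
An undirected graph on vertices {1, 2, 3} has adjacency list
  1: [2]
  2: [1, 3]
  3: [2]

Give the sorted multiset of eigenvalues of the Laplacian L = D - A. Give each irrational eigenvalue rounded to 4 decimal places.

[0, 1, 3]

With the vertex order [1, 2, 3], the degrees are [1, 2, 1], giving D = diag(1, 2, 1) and L = D - A. The multiplicity of 0 as a Laplacian eigenvalue equals the number of connected components. The single zero eigenvalue shows the graph is connected. The largest eigenvalue, 3, is at most the vertex count 3.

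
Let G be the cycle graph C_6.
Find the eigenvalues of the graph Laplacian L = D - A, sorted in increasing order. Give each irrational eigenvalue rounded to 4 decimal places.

The graph has 6 vertices and degree multiset [2, 2, 2, 2, 2, 2]; D is the diagonal matrix of degrees and L = D - A. L is symmetric positive semidefinite, so every eigenvalue is real and nonnegative. The single zero eigenvalue shows the graph is connected. There is one zero in the spectrum, matching the 1 component. The largest eigenvalue, 4, is at most the vertex count 6.

[0, 1, 1, 3, 3, 4]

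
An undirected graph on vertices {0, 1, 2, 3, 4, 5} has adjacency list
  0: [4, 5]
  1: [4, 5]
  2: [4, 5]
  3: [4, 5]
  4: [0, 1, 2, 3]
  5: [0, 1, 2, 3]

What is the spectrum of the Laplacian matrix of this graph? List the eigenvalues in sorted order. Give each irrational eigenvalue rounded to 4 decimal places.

Each diagonal entry of L is the vertex degree and each off-diagonal entry is -1 where an edge is present, 0 otherwise; in the order [0, 1, 2, 3, 4, 5] the diagonal is [2, 2, 2, 2, 4, 4]. Diagonalising L (or applying a numerical eigensolver to the 6x6 matrix) gives the spectrum above. The single zero eigenvalue shows the graph is connected. The eigenvalues sum to 16, which equals trace(L) = 2|E|.

[0, 2, 2, 2, 4, 6]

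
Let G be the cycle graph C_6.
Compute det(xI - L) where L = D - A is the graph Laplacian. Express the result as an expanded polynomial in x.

x^6 - 12x^5 + 54x^4 - 112x^3 + 105x^2 - 36x

The graph has 6 vertices and degree multiset [2, 2, 2, 2, 2, 2]; D is the diagonal matrix of degrees and L = D - A. The eigenvalues of L are [0, 1, 1, 3, 3, 4]; the characteristic polynomial is the product of (x - lambda_i), which multiplies out to x^6 - 12x^5 + 54x^4 - 112x^3 + 105x^2 - 36x. The constant term is 0 because L is singular (the all-ones vector lies in its kernel).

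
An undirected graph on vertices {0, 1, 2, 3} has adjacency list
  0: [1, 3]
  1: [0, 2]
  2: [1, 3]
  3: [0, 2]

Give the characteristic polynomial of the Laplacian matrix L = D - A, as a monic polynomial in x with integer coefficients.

Reading degrees in the order [0, 1, 2, 3] gives [2, 2, 2, 2]; set D = diag(2, 2, 2, 2) and form L = D - A. Computing det(xI - L) by cofactor expansion (or equivalently via sum-over-permutations) gives x^4 - 8x^3 + 20x^2 - 16x. The constant term is 0 because L is singular (the all-ones vector lies in its kernel). The largest eigenvalue, 4, is at most the vertex count 4.

x^4 - 8x^3 + 20x^2 - 16x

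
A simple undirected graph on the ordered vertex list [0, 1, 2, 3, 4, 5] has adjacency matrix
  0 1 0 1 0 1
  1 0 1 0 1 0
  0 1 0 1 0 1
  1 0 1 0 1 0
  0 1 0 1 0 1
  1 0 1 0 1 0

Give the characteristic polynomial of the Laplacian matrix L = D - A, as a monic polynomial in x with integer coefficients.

x^6 - 18x^5 + 126x^4 - 432x^3 + 729x^2 - 486x

Reading degrees in the order [0, 1, 2, 3, 4, 5] gives [3, 3, 3, 3, 3, 3]; set D = diag(3, 3, 3, 3, 3, 3) and form L = D - A. Computing det(xI - L) by cofactor expansion (or equivalently via sum-over-permutations) gives x^6 - 18x^5 + 126x^4 - 432x^3 + 729x^2 - 486x. The constant term is 0 because L is singular (the all-ones vector lies in its kernel). The eigenvalues sum to 18, which equals trace(L) = 2|E|.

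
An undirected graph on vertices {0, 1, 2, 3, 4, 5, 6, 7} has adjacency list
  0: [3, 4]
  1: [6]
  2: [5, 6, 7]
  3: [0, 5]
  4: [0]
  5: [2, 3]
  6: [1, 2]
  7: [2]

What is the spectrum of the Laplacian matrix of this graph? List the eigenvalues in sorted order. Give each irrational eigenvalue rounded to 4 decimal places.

With the vertex order [0, 1, 2, 3, 4, 5, 6, 7], the degrees are [2, 1, 3, 2, 1, 2, 2, 1], giving D = diag(2, 1, 3, 2, 1, 2, 2, 1) and L = D - A. The multiplicity of 0 as a Laplacian eigenvalue equals the number of connected components. The single zero eigenvalue shows the graph is connected. The largest eigenvalue, 4.3429, is at most the vertex count 8.

[0, 0.1864, 0.5858, 1, 2, 2.4707, 3.4142, 4.3429]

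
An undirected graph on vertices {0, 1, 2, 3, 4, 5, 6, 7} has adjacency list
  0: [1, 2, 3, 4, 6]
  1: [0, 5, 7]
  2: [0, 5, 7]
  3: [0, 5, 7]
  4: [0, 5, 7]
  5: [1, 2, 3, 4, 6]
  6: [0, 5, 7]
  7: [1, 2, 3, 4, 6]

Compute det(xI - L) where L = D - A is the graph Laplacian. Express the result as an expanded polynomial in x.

x^8 - 30x^7 + 375x^6 - 2540x^5 + 10095x^4 - 23598x^3 + 30105x^2 - 16200x

With the vertex order [0, 1, 2, 3, 4, 5, 6, 7], the degrees are [5, 3, 3, 3, 3, 5, 3, 5], giving D = diag(5, 3, 3, 3, 3, 5, 3, 5) and L = D - A. L has integer entries, so p(x) = det(xI - L) has integer coefficients. Expanding the determinant yields x^8 - 30x^7 + 375x^6 - 2540x^5 + 10095x^4 - 23598x^3 + 30105x^2 - 16200x. The coefficient of x^7 equals -trace(L) = -30, matching the sum of degrees. The largest eigenvalue, 8, is at most the vertex count 8.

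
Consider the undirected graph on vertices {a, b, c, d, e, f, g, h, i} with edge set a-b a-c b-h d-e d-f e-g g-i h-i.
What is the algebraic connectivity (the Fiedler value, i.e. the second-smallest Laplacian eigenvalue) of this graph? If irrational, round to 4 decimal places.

0.1206

Reading degrees in the order [a, b, c, d, e, f, g, h, i] gives [2, 2, 1, 2, 2, 1, 2, 2, 2]; set D = diag(2, 2, 1, 2, 2, 1, 2, 2, 2) and form L = D - A. The sorted Laplacian eigenvalues are [0, 0.1206, 0.4679, 1, 1.6527, 2.3473, 3, 3.5321, 3.8794]; the algebraic connectivity is the second entry, 0.1206. By the matrix-tree theorem the graph has (1/9) * product of the nonzero eigenvalues = 1 spanning tree.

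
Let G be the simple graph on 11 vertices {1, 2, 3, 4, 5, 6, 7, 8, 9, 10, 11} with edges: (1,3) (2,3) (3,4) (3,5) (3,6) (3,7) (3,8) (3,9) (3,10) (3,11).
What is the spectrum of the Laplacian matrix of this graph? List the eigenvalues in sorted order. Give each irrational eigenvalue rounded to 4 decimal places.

With the vertex order [1, 2, 3, 4, 5, 6, 7, 8, 9, 10, 11], the degrees are [1, 1, 10, 1, 1, 1, 1, 1, 1, 1, 1], giving D = diag(1, 1, 10, 1, 1, 1, 1, 1, 1, 1, 1) and L = D - A. Since every row of L sums to 0, the all-ones vector is in the kernel and 0 is an eigenvalue. The single zero eigenvalue shows the graph is connected. By the matrix-tree theorem the graph has (1/11) * product of the nonzero eigenvalues = 1 spanning tree.

[0, 1, 1, 1, 1, 1, 1, 1, 1, 1, 11]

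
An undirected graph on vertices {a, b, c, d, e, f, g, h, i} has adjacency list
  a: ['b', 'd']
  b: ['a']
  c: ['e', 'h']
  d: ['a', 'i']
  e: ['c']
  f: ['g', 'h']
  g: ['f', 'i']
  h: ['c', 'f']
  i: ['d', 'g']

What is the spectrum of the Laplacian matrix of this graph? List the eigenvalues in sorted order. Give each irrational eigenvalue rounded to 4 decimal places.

Reading degrees in the order [a, b, c, d, e, f, g, h, i] gives [2, 1, 2, 2, 1, 2, 2, 2, 2]; set D = diag(2, 1, 2, 2, 1, 2, 2, 2, 2) and form L = D - A. L is symmetric positive semidefinite, so every eigenvalue is real and nonnegative.

[0, 0.1206, 0.4679, 1, 1.6527, 2.3473, 3, 3.5321, 3.8794]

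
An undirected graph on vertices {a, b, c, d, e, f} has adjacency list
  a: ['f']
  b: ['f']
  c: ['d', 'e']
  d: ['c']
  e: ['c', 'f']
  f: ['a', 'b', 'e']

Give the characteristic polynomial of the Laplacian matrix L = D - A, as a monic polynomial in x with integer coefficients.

Each diagonal entry of L is the vertex degree and each off-diagonal entry is -1 where an edge is present, 0 otherwise; in the order [a, b, c, d, e, f] the diagonal is [1, 1, 2, 1, 2, 3]. L has integer entries, so p(x) = det(xI - L) has integer coefficients. Expanding the determinant yields x^6 - 10x^5 + 35x^4 - 52x^3 + 32x^2 - 6x. The constant term is 0 because L is singular (the all-ones vector lies in its kernel). The eigenvalues sum to 10, which equals trace(L) = 2|E|. By the matrix-tree theorem the graph has (1/6) * product of the nonzero eigenvalues = 1 spanning tree.

x^6 - 10x^5 + 35x^4 - 52x^3 + 32x^2 - 6x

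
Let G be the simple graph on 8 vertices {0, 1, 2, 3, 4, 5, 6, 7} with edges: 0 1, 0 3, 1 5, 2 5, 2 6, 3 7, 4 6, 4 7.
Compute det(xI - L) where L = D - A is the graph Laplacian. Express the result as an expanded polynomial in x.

Each diagonal entry of L is the vertex degree and each off-diagonal entry is -1 where an edge is present, 0 otherwise; in the order [0, 1, 2, 3, 4, 5, 6, 7] the diagonal is [2, 2, 2, 2, 2, 2, 2, 2]. Computing det(xI - L) by cofactor expansion (or equivalently via sum-over-permutations) gives x^8 - 16x^7 + 104x^6 - 352x^5 + 660x^4 - 672x^3 + 336x^2 - 64x. The constant term is 0 because L is singular (the all-ones vector lies in its kernel).

x^8 - 16x^7 + 104x^6 - 352x^5 + 660x^4 - 672x^3 + 336x^2 - 64x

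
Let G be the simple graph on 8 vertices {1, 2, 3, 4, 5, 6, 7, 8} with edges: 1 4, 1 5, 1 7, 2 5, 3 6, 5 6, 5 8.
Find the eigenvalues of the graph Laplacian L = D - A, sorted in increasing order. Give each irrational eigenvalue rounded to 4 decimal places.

[0, 0.3187, 0.5858, 1, 1, 2.3579, 3.4142, 5.3234]

Each diagonal entry of L is the vertex degree and each off-diagonal entry is -1 where an edge is present, 0 otherwise; in the order [1, 2, 3, 4, 5, 6, 7, 8] the diagonal is [3, 1, 1, 1, 4, 2, 1, 1]. L is symmetric positive semidefinite, so every eigenvalue is real and nonnegative.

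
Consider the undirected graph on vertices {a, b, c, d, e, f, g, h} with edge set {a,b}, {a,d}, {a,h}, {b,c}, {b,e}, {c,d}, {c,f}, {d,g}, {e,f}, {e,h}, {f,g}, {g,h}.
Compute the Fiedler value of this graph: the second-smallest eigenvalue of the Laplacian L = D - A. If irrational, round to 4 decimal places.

2

Reading degrees in the order [a, b, c, d, e, f, g, h] gives [3, 3, 3, 3, 3, 3, 3, 3]; set D = diag(3, 3, 3, 3, 3, 3, 3, 3) and form L = D - A. The smallest Laplacian eigenvalue is always 0. The next one, lambda_2 = 2, measures how hard the graph is to disconnect: larger values mean better connectivity. There is one zero in the spectrum, matching the 1 component. By the matrix-tree theorem the graph has (1/8) * product of the nonzero eigenvalues = 384 spanning trees.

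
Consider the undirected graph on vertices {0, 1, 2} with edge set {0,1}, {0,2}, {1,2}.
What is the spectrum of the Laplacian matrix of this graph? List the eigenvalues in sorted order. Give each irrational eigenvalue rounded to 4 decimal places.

Reading degrees in the order [0, 1, 2] gives [2, 2, 2]; set D = diag(2, 2, 2) and form L = D - A. The multiplicity of 0 as a Laplacian eigenvalue equals the number of connected components.

[0, 3, 3]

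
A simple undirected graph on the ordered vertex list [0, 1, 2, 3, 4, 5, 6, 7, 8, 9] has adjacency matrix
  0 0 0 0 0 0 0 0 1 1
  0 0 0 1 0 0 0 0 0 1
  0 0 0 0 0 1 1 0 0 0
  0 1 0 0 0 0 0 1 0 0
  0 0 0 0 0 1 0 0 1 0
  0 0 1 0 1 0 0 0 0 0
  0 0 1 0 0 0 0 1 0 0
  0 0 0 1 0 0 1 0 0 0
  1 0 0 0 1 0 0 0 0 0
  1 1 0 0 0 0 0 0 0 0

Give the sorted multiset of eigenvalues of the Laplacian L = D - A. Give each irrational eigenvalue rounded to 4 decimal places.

With the vertex order [0, 1, 2, 3, 4, 5, 6, 7, 8, 9], the degrees are [2, 2, 2, 2, 2, 2, 2, 2, 2, 2], giving D = diag(2, 2, 2, 2, 2, 2, 2, 2, 2, 2) and L = D - A. Diagonalising L (or applying a numerical eigensolver to the 10x10 matrix) gives the spectrum above.

[0, 0.3820, 0.3820, 1.3820, 1.3820, 2.6180, 2.6180, 3.6180, 3.6180, 4]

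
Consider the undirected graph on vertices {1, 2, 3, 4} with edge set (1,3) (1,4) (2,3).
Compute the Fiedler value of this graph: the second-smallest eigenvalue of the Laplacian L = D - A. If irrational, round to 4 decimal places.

Each diagonal entry of L is the vertex degree and each off-diagonal entry is -1 where an edge is present, 0 otherwise; in the order [1, 2, 3, 4] the diagonal is [2, 1, 2, 1]. Computing the eigenvalues of L and sorting gives [0, 0.5858, 2, 3.4142]. The Fiedler value lambda_2 = 0.5858 is strictly positive, so the graph is connected. The largest eigenvalue, 3.4142, is at most the vertex count 4.

0.5858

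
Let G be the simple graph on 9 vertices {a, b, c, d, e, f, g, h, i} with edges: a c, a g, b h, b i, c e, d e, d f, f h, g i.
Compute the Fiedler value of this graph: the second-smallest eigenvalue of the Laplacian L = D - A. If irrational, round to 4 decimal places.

0.4679

Each diagonal entry of L is the vertex degree and each off-diagonal entry is -1 where an edge is present, 0 otherwise; in the order [a, b, c, d, e, f, g, h, i] the diagonal is [2, 2, 2, 2, 2, 2, 2, 2, 2]. Computing the eigenvalues of L and sorting gives [0, 0.4679, 0.4679, 1.6527, 1.6527, 3, 3, 3.8794, 3.8794]. The Fiedler value lambda_2 = 0.4679 is strictly positive, so the graph is connected. By the matrix-tree theorem the graph has (1/9) * product of the nonzero eigenvalues = 9 spanning trees.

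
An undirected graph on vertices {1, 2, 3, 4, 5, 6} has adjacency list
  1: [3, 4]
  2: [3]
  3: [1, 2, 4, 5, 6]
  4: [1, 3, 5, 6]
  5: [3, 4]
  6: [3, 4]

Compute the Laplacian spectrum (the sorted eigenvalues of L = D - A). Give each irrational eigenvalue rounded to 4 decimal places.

With the vertex order [1, 2, 3, 4, 5, 6], the degrees are [2, 1, 5, 4, 2, 2], giving D = diag(2, 1, 5, 4, 2, 2) and L = D - A. The multiplicity of 0 as a Laplacian eigenvalue equals the number of connected components. The single zero eigenvalue shows the graph is connected. By the matrix-tree theorem the graph has (1/6) * product of the nonzero eigenvalues = 20 spanning trees. There is one zero in the spectrum, matching the 1 component.

[0, 1, 2, 2, 5, 6]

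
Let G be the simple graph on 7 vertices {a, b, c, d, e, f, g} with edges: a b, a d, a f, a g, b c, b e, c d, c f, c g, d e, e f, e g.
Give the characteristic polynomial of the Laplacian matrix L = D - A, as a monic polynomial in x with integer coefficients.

x^7 - 24x^6 + 234x^5 - 1192x^4 + 3357x^3 - 4968x^2 + 3024x

With the vertex order [a, b, c, d, e, f, g], the degrees are [4, 3, 4, 3, 4, 3, 3], giving D = diag(4, 3, 4, 3, 4, 3, 3) and L = D - A. The eigenvalues of L are [0, 3, 3, 3, 4, 4, 7]; the characteristic polynomial is the product of (x - lambda_i), which multiplies out to x^7 - 24x^6 + 234x^5 - 1192x^4 + 3357x^3 - 4968x^2 + 3024x. The coefficient of x^6 equals -trace(L) = -24, matching the sum of degrees.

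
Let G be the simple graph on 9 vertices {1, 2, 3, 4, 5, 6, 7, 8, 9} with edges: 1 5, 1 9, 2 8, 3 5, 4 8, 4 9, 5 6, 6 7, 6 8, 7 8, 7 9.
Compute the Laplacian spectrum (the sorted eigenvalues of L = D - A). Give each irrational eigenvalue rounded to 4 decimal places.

[0, 0.5053, 0.9176, 1.6439, 1.7959, 2.8518, 4.1555, 4.7007, 5.4293]

With the vertex order [1, 2, 3, 4, 5, 6, 7, 8, 9], the degrees are [2, 1, 1, 2, 3, 3, 3, 4, 3], giving D = diag(2, 1, 1, 2, 3, 3, 3, 4, 3) and L = D - A. Diagonalising L (or applying a numerical eigensolver to the 9x9 matrix) gives the spectrum above. The largest eigenvalue, 5.4293, is at most the vertex count 9.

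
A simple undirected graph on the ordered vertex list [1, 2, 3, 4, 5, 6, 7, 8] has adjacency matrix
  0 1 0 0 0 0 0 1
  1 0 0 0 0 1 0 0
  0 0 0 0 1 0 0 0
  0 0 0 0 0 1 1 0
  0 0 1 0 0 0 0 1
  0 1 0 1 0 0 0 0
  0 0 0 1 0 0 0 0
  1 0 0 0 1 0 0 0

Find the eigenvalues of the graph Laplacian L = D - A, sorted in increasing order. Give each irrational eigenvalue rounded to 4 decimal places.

[0, 0.1522, 0.5858, 1.2346, 2, 2.7654, 3.4142, 3.8478]

With the vertex order [1, 2, 3, 4, 5, 6, 7, 8], the degrees are [2, 2, 1, 2, 2, 2, 1, 2], giving D = diag(2, 2, 1, 2, 2, 2, 1, 2) and L = D - A. The multiplicity of 0 as a Laplacian eigenvalue equals the number of connected components. The single zero eigenvalue shows the graph is connected. The eigenvalues sum to 14, which equals trace(L) = 2|E|.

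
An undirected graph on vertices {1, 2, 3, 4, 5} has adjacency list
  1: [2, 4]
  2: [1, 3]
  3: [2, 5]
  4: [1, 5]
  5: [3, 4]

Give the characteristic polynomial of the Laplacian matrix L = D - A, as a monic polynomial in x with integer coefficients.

x^5 - 10x^4 + 35x^3 - 50x^2 + 25x

Reading degrees in the order [1, 2, 3, 4, 5] gives [2, 2, 2, 2, 2]; set D = diag(2, 2, 2, 2, 2) and form L = D - A. Computing det(xI - L) by cofactor expansion (or equivalently via sum-over-permutations) gives x^5 - 10x^4 + 35x^3 - 50x^2 + 25x. Since p(0) = det(-L) = 0, x divides p(x). There is one zero in the spectrum, matching the 1 component. The largest eigenvalue, 3.6180, is at most the vertex count 5.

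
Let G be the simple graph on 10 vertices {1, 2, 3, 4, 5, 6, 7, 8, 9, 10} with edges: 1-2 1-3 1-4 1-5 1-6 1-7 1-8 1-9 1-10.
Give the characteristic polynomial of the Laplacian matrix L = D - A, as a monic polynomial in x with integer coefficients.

Each diagonal entry of L is the vertex degree and each off-diagonal entry is -1 where an edge is present, 0 otherwise; in the order [1, 2, 3, 4, 5, 6, 7, 8, 9, 10] the diagonal is [9, 1, 1, 1, 1, 1, 1, 1, 1, 1]. The eigenvalues of L are [0, 1, 1, 1, 1, 1, 1, 1, 1, 10]; the characteristic polynomial is the product of (x - lambda_i), which multiplies out to x^10 - 18x^9 + 108x^8 - 336x^7 + 630x^6 - 756x^5 + 588x^4 - 288x^3 + 81x^2 - 10x. Since p(0) = det(-L) = 0, x divides p(x). By the matrix-tree theorem the graph has (1/10) * product of the nonzero eigenvalues = 1 spanning tree. The largest eigenvalue, 10, is at most the vertex count 10.

x^10 - 18x^9 + 108x^8 - 336x^7 + 630x^6 - 756x^5 + 588x^4 - 288x^3 + 81x^2 - 10x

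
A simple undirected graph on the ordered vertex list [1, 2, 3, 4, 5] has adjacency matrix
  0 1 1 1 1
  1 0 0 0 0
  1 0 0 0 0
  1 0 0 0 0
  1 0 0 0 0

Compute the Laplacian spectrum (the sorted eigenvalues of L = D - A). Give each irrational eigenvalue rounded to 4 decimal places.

[0, 1, 1, 1, 5]

Each diagonal entry of L is the vertex degree and each off-diagonal entry is -1 where an edge is present, 0 otherwise; in the order [1, 2, 3, 4, 5] the diagonal is [4, 1, 1, 1, 1]. L is symmetric positive semidefinite, so every eigenvalue is real and nonnegative. The single zero eigenvalue shows the graph is connected.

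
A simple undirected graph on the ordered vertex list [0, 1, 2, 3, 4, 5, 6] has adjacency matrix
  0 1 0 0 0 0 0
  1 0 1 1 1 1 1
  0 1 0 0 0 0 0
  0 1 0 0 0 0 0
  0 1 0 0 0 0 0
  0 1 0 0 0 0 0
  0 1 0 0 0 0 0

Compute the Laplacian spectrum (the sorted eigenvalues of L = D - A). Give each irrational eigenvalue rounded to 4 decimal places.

Each diagonal entry of L is the vertex degree and each off-diagonal entry is -1 where an edge is present, 0 otherwise; in the order [0, 1, 2, 3, 4, 5, 6] the diagonal is [1, 6, 1, 1, 1, 1, 1]. L is symmetric positive semidefinite, so every eigenvalue is real and nonnegative. The single zero eigenvalue shows the graph is connected. The eigenvalues sum to 12, which equals trace(L) = 2|E|.

[0, 1, 1, 1, 1, 1, 7]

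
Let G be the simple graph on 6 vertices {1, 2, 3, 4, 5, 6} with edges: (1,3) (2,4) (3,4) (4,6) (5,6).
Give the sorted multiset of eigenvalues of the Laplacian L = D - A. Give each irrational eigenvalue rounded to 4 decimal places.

[0, 0.3820, 0.6972, 2, 2.6180, 4.3028]

Each diagonal entry of L is the vertex degree and each off-diagonal entry is -1 where an edge is present, 0 otherwise; in the order [1, 2, 3, 4, 5, 6] the diagonal is [1, 1, 2, 3, 1, 2]. The multiplicity of 0 as a Laplacian eigenvalue equals the number of connected components. The single zero eigenvalue shows the graph is connected.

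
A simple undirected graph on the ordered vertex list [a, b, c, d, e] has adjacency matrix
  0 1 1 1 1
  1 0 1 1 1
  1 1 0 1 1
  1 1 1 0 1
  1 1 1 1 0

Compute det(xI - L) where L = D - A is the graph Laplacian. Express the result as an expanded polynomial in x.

x^5 - 20x^4 + 150x^3 - 500x^2 + 625x

Reading degrees in the order [a, b, c, d, e] gives [4, 4, 4, 4, 4]; set D = diag(4, 4, 4, 4, 4) and form L = D - A. L has integer entries, so p(x) = det(xI - L) has integer coefficients. Expanding the determinant yields x^5 - 20x^4 + 150x^3 - 500x^2 + 625x. Since p(0) = det(-L) = 0, x divides p(x). By the matrix-tree theorem the graph has (1/5) * product of the nonzero eigenvalues = 125 spanning trees. There is one zero in the spectrum, matching the 1 component.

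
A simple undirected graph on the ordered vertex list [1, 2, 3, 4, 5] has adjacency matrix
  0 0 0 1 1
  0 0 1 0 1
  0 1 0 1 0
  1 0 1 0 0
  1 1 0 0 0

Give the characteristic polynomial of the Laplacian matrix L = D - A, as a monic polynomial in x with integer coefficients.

Each diagonal entry of L is the vertex degree and each off-diagonal entry is -1 where an edge is present, 0 otherwise; in the order [1, 2, 3, 4, 5] the diagonal is [2, 2, 2, 2, 2]. Computing det(xI - L) by cofactor expansion (or equivalently via sum-over-permutations) gives x^5 - 10x^4 + 35x^3 - 50x^2 + 25x. The constant term is 0 because L is singular (the all-ones vector lies in its kernel).

x^5 - 10x^4 + 35x^3 - 50x^2 + 25x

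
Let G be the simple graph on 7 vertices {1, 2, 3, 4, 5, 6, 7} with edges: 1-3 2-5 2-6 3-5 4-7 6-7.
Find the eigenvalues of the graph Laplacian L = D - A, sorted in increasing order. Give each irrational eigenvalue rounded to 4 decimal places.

[0, 0.1981, 0.7530, 1.5550, 2.4450, 3.2470, 3.8019]

With the vertex order [1, 2, 3, 4, 5, 6, 7], the degrees are [1, 2, 2, 1, 2, 2, 2], giving D = diag(1, 2, 2, 1, 2, 2, 2) and L = D - A. L is symmetric positive semidefinite, so every eigenvalue is real and nonnegative.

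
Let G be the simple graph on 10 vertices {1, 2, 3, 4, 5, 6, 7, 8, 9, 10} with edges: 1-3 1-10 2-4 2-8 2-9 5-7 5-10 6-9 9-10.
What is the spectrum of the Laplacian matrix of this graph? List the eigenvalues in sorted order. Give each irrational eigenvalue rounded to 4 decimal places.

[0, 0.1920, 0.3820, 0.6047, 1, 1.6249, 2.6180, 2.7557, 3.9407, 4.8821]

With the vertex order [1, 2, 3, 4, 5, 6, 7, 8, 9, 10], the degrees are [2, 3, 1, 1, 2, 1, 1, 1, 3, 3], giving D = diag(2, 3, 1, 1, 2, 1, 1, 1, 3, 3) and L = D - A. The multiplicity of 0 as a Laplacian eigenvalue equals the number of connected components. The single zero eigenvalue shows the graph is connected.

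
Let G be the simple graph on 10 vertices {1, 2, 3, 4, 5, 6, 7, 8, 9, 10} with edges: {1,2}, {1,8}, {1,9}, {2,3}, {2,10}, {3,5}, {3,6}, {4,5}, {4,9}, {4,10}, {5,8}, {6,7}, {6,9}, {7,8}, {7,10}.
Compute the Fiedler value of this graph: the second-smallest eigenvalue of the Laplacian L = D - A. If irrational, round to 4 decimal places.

Reading degrees in the order [1, 2, 3, 4, 5, 6, 7, 8, 9, 10] gives [3, 3, 3, 3, 3, 3, 3, 3, 3, 3]; set D = diag(3, 3, 3, 3, 3, 3, 3, 3, 3, 3) and form L = D - A. Computing the eigenvalues of L and sorting gives [0, 2, 2, 2, 2, 2, 5, 5, 5, 5]. The Fiedler value lambda_2 = 2 is strictly positive, so the graph is connected. By the matrix-tree theorem the graph has (1/10) * product of the nonzero eigenvalues = 2000 spanning trees.

2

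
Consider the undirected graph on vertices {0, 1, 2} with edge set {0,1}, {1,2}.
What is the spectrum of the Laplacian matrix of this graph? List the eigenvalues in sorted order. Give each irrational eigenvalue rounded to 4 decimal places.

[0, 1, 3]

Reading degrees in the order [0, 1, 2] gives [1, 2, 1]; set D = diag(1, 2, 1) and form L = D - A. Diagonalising L (or applying a numerical eigensolver to the 3x3 matrix) gives the spectrum above. The single zero eigenvalue shows the graph is connected.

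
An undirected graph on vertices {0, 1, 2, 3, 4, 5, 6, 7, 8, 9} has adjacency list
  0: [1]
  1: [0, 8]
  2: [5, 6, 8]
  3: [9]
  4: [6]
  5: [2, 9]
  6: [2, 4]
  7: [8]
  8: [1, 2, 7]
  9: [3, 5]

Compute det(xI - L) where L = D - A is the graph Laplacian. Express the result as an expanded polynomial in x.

Each diagonal entry of L is the vertex degree and each off-diagonal entry is -1 where an edge is present, 0 otherwise; in the order [0, 1, 2, 3, 4, 5, 6, 7, 8, 9] the diagonal is [1, 2, 3, 1, 1, 2, 2, 1, 3, 2]. Computing det(xI - L) by cofactor expansion (or equivalently via sum-over-permutations) gives x^10 - 18x^9 + 134x^8 - 536x^7 + 1252x^6 - 1738x^5 + 1399x^4 - 612x^3 + 129x^2 - 10x. Since p(0) = det(-L) = 0, x divides p(x). There is one zero in the spectrum, matching the 1 component.

x^10 - 18x^9 + 134x^8 - 536x^7 + 1252x^6 - 1738x^5 + 1399x^4 - 612x^3 + 129x^2 - 10x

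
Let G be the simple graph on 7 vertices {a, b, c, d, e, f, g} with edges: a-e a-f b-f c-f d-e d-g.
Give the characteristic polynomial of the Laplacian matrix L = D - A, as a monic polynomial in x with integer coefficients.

x^7 - 12x^6 + 54x^5 - 114x^4 + 116x^3 - 52x^2 + 7x

Reading degrees in the order [a, b, c, d, e, f, g] gives [2, 1, 1, 2, 2, 3, 1]; set D = diag(2, 1, 1, 2, 2, 3, 1) and form L = D - A. Computing det(xI - L) by cofactor expansion (or equivalently via sum-over-permutations) gives x^7 - 12x^6 + 54x^5 - 114x^4 + 116x^3 - 52x^2 + 7x. The coefficient of x^6 equals -trace(L) = -12, matching the sum of degrees. The eigenvalues sum to 12, which equals trace(L) = 2|E|.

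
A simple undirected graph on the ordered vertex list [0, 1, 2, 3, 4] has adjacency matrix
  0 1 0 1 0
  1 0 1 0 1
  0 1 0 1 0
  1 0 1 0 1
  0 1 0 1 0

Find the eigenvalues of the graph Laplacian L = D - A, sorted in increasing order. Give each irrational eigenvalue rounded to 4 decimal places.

Each diagonal entry of L is the vertex degree and each off-diagonal entry is -1 where an edge is present, 0 otherwise; in the order [0, 1, 2, 3, 4] the diagonal is [2, 3, 2, 3, 2]. The multiplicity of 0 as a Laplacian eigenvalue equals the number of connected components. The largest eigenvalue, 5, is at most the vertex count 5. The eigenvalues sum to 12, which equals trace(L) = 2|E|.

[0, 2, 2, 3, 5]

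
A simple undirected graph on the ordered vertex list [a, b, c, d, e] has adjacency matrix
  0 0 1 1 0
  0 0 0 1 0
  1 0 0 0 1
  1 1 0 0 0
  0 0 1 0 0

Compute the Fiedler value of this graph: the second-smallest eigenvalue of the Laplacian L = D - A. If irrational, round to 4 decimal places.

Each diagonal entry of L is the vertex degree and each off-diagonal entry is -1 where an edge is present, 0 otherwise; in the order [a, b, c, d, e] the diagonal is [2, 1, 2, 2, 1]. The smallest Laplacian eigenvalue is always 0. The next one, lambda_2 = 0.3820, measures how hard the graph is to disconnect: larger values mean better connectivity.

0.3820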